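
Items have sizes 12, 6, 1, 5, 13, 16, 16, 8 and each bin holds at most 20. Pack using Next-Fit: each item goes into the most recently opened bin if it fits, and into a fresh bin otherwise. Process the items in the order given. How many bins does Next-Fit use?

5 bins

bin 1: place 12, 8 left
bin 1: place 6, 2 left
bin 1: place 1, 1 left
bin 2: place 5, 15 left
bin 2: place 13, 2 left
bin 3: place 16, 4 left
bin 4: place 16, 4 left
bin 5: place 8, 12 left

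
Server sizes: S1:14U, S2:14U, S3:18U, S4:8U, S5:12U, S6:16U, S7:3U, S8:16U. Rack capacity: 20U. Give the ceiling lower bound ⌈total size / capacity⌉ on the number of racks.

6 racks

Total size = 14 + 14 + 18 + 8 + 12 + 16 + 3 + 16 = 101U.
⌈101 / 20⌉ = 6.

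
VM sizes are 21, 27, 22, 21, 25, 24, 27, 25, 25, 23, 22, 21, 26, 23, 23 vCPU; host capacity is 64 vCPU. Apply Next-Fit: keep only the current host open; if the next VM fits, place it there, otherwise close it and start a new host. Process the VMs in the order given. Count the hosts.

21 vCPU → host 1 (remaining 43 vCPU)
27 vCPU → host 1 (remaining 16 vCPU)
22 vCPU → host 2 (remaining 42 vCPU)
21 vCPU → host 2 (remaining 21 vCPU)
25 vCPU → host 3 (remaining 39 vCPU)
24 vCPU → host 3 (remaining 15 vCPU)
27 vCPU → host 4 (remaining 37 vCPU)
25 vCPU → host 4 (remaining 12 vCPU)
25 vCPU → host 5 (remaining 39 vCPU)
23 vCPU → host 5 (remaining 16 vCPU)
22 vCPU → host 6 (remaining 42 vCPU)
21 vCPU → host 6 (remaining 21 vCPU)
26 vCPU → host 7 (remaining 38 vCPU)
23 vCPU → host 7 (remaining 15 vCPU)
23 vCPU → host 8 (remaining 41 vCPU)

8 hosts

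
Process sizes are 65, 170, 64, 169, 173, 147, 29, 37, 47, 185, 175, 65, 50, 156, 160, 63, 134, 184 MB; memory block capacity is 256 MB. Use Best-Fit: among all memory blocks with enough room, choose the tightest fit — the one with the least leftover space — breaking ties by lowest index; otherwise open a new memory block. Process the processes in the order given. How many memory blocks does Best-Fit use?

65 MB → memory block 1 (remaining 191 MB)
170 MB → memory block 1 (remaining 21 MB)
64 MB → memory block 2 (remaining 192 MB)
169 MB → memory block 2 (remaining 23 MB)
173 MB → memory block 3 (remaining 83 MB)
147 MB → memory block 4 (remaining 109 MB)
29 MB → memory block 3 (remaining 54 MB)
37 MB → memory block 3 (remaining 17 MB)
47 MB → memory block 4 (remaining 62 MB)
185 MB → memory block 5 (remaining 71 MB)
175 MB → memory block 6 (remaining 81 MB)
65 MB → memory block 5 (remaining 6 MB)
50 MB → memory block 4 (remaining 12 MB)
156 MB → memory block 7 (remaining 100 MB)
160 MB → memory block 8 (remaining 96 MB)
63 MB → memory block 6 (remaining 18 MB)
134 MB → memory block 9 (remaining 122 MB)
184 MB → memory block 10 (remaining 72 MB)

10 memory blocks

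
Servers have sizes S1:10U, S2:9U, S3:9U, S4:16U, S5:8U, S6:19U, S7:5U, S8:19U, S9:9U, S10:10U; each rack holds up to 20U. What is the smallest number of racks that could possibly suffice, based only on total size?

6 racks

Total size = 10 + 9 + 9 + 16 + 8 + 19 + 5 + 19 + 9 + 10 = 114U.
⌈114 / 20⌉ = 6.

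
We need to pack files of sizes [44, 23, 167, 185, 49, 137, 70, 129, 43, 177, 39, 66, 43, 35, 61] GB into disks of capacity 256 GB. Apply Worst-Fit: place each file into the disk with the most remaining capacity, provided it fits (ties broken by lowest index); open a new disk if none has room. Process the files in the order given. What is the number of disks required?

44 GB → disk 1 (remaining 212 GB)
23 GB → disk 1 (remaining 189 GB)
167 GB → disk 1 (remaining 22 GB)
185 GB → disk 2 (remaining 71 GB)
49 GB → disk 2 (remaining 22 GB)
137 GB → disk 3 (remaining 119 GB)
70 GB → disk 3 (remaining 49 GB)
129 GB → disk 4 (remaining 127 GB)
43 GB → disk 4 (remaining 84 GB)
177 GB → disk 5 (remaining 79 GB)
39 GB → disk 4 (remaining 45 GB)
66 GB → disk 5 (remaining 13 GB)
43 GB → disk 3 (remaining 6 GB)
35 GB → disk 4 (remaining 10 GB)
61 GB → disk 6 (remaining 195 GB)

6 disks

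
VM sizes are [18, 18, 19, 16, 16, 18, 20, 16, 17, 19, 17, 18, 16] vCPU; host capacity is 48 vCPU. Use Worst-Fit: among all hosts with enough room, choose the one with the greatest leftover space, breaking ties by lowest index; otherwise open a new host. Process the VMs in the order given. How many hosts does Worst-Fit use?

host 1: place 18 vCPU, 30 vCPU left
host 1: place 18 vCPU, 12 vCPU left
host 2: place 19 vCPU, 29 vCPU left
host 2: place 16 vCPU, 13 vCPU left
host 3: place 16 vCPU, 32 vCPU left
host 3: place 18 vCPU, 14 vCPU left
host 4: place 20 vCPU, 28 vCPU left
host 4: place 16 vCPU, 12 vCPU left
host 5: place 17 vCPU, 31 vCPU left
host 5: place 19 vCPU, 12 vCPU left
host 6: place 17 vCPU, 31 vCPU left
host 6: place 18 vCPU, 13 vCPU left
host 7: place 16 vCPU, 32 vCPU left

7 hosts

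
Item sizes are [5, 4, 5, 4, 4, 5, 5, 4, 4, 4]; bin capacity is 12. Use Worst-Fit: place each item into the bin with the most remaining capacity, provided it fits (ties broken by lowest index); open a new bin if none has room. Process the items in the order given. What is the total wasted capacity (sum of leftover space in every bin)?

16

Put 5 in bin 1; 7 remain.
Put 4 in bin 1; 3 remain.
Put 5 in bin 2; 7 remain.
Put 4 in bin 2; 3 remain.
Put 4 in bin 3; 8 remain.
Put 5 in bin 3; 3 remain.
Put 5 in bin 4; 7 remain.
Put 4 in bin 4; 3 remain.
Put 4 in bin 5; 8 remain.
Put 4 in bin 5; 4 remain.
5 bins × 12 = 60; used 44; unused 16.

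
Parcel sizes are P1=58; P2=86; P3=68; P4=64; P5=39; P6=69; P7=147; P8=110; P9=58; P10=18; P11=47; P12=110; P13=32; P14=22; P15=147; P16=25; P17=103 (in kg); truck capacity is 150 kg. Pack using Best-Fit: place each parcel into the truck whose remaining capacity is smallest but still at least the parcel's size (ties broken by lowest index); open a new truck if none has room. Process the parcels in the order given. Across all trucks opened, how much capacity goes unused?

147

Put P1 (58 kg) in truck 1; 92 kg remain.
Put P2 (86 kg) in truck 1; 6 kg remain.
Put P3 (68 kg) in truck 2; 82 kg remain.
Put P4 (64 kg) in truck 2; 18 kg remain.
Put P5 (39 kg) in truck 3; 111 kg remain.
Put P6 (69 kg) in truck 3; 42 kg remain.
Put P7 (147 kg) in truck 4; 3 kg remain.
Put P8 (110 kg) in truck 5; 40 kg remain.
Put P9 (58 kg) in truck 6; 92 kg remain.
Put P10 (18 kg) in truck 2; 0 kg remain.
Put P11 (47 kg) in truck 6; 45 kg remain.
Put P12 (110 kg) in truck 7; 40 kg remain.
Put P13 (32 kg) in truck 5; 8 kg remain.
Put P14 (22 kg) in truck 7; 18 kg remain.
Put P15 (147 kg) in truck 8; 3 kg remain.
Put P16 (25 kg) in truck 3; 17 kg remain.
Put P17 (103 kg) in truck 9; 47 kg remain.
9 trucks × 150 kg = 1350 kg; used 1203 kg; unused 147 kg.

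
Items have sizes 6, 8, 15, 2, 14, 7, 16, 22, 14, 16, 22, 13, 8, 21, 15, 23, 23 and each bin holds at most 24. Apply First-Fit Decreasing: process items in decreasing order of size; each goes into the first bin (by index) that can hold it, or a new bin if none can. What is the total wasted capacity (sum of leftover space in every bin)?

43

Sorted descending: 23, 23, 22, 22, 21, 16, 16, 15, 15, 14, 14, 13, 8, 8, 7, 6, 2.
23 → bin 1 (remaining 1)
23 → bin 2 (remaining 1)
22 → bin 3 (remaining 2)
22 → bin 4 (remaining 2)
21 → bin 5 (remaining 3)
16 → bin 6 (remaining 8)
16 → bin 7 (remaining 8)
15 → bin 8 (remaining 9)
15 → bin 9 (remaining 9)
14 → bin 10 (remaining 10)
14 → bin 11 (remaining 10)
13 → bin 12 (remaining 11)
8 → bin 6 (remaining 0)
8 → bin 7 (remaining 0)
7 → bin 8 (remaining 2)
6 → bin 9 (remaining 3)
2 → bin 3 (remaining 0)
12 bins × 24 = 288; used 245; unused 43.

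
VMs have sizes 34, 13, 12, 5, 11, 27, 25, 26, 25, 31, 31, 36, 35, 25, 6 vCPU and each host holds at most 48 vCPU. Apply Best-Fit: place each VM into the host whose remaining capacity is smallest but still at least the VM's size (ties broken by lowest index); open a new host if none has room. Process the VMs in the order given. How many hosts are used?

Put 34 vCPU in host 1; 14 vCPU remain.
Put 13 vCPU in host 1; 1 vCPU remain.
Put 12 vCPU in host 2; 36 vCPU remain.
Put 5 vCPU in host 2; 31 vCPU remain.
Put 11 vCPU in host 2; 20 vCPU remain.
Put 27 vCPU in host 3; 21 vCPU remain.
Put 25 vCPU in host 4; 23 vCPU remain.
Put 26 vCPU in host 5; 22 vCPU remain.
Put 25 vCPU in host 6; 23 vCPU remain.
Put 31 vCPU in host 7; 17 vCPU remain.
Put 31 vCPU in host 8; 17 vCPU remain.
Put 36 vCPU in host 9; 12 vCPU remain.
Put 35 vCPU in host 10; 13 vCPU remain.
Put 25 vCPU in host 11; 23 vCPU remain.
Put 6 vCPU in host 9; 6 vCPU remain.
Final hosts: [34,13] [12,5,11] [27] [25] [26] [25] [31] [31] [36,6] [35] [25].

11 hosts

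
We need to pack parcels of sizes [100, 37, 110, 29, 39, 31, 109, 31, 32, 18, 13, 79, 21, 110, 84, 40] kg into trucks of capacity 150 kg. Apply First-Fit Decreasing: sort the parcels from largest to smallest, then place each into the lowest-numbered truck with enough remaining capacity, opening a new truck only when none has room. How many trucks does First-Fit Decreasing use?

6

Sorted descending: 110, 110, 109, 100, 84, 79, 40, 39, 37, 32, 31, 31, 29, 21, 18, 13.
truck 1: place 110 kg, 40 kg left
truck 2: place 110 kg, 40 kg left
truck 3: place 109 kg, 41 kg left
truck 4: place 100 kg, 50 kg left
truck 5: place 84 kg, 66 kg left
truck 6: place 79 kg, 71 kg left
truck 1: place 40 kg, 0 kg left
truck 2: place 39 kg, 1 kg left
truck 3: place 37 kg, 4 kg left
truck 4: place 32 kg, 18 kg left
truck 5: place 31 kg, 35 kg left
truck 5: place 31 kg, 4 kg left
truck 6: place 29 kg, 42 kg left
truck 6: place 21 kg, 21 kg left
truck 4: place 18 kg, 0 kg left
truck 6: place 13 kg, 8 kg left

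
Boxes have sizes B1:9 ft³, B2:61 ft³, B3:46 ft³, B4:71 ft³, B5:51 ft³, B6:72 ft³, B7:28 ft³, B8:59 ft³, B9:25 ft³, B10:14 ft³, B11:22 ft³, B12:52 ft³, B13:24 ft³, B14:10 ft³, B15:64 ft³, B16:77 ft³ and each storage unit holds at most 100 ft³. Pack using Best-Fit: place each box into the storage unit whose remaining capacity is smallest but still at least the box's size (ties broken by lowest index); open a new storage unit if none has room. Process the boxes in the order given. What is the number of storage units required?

8 storage units

B1 (9 ft³) → storage unit 1 (remaining 91 ft³)
B2 (61 ft³) → storage unit 1 (remaining 30 ft³)
B3 (46 ft³) → storage unit 2 (remaining 54 ft³)
B4 (71 ft³) → storage unit 3 (remaining 29 ft³)
B5 (51 ft³) → storage unit 2 (remaining 3 ft³)
B6 (72 ft³) → storage unit 4 (remaining 28 ft³)
B7 (28 ft³) → storage unit 4 (remaining 0 ft³)
B8 (59 ft³) → storage unit 5 (remaining 41 ft³)
B9 (25 ft³) → storage unit 3 (remaining 4 ft³)
B10 (14 ft³) → storage unit 1 (remaining 16 ft³)
B11 (22 ft³) → storage unit 5 (remaining 19 ft³)
B12 (52 ft³) → storage unit 6 (remaining 48 ft³)
B13 (24 ft³) → storage unit 6 (remaining 24 ft³)
B14 (10 ft³) → storage unit 1 (remaining 6 ft³)
B15 (64 ft³) → storage unit 7 (remaining 36 ft³)
B16 (77 ft³) → storage unit 8 (remaining 23 ft³)
Final storage units: [9,61,14,10] [46,51] [71,25] [72,28] [59,22] [52,24] [64] [77].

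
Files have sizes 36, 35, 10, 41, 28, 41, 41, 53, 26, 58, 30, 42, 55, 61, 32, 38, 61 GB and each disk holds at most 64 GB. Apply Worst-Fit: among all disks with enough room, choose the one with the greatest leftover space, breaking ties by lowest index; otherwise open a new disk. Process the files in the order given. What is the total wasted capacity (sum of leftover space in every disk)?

208

36 GB → disk 1 (remaining 28 GB)
35 GB → disk 2 (remaining 29 GB)
10 GB → disk 2 (remaining 19 GB)
41 GB → disk 3 (remaining 23 GB)
28 GB → disk 1 (remaining 0 GB)
41 GB → disk 4 (remaining 23 GB)
41 GB → disk 5 (remaining 23 GB)
53 GB → disk 6 (remaining 11 GB)
26 GB → disk 7 (remaining 38 GB)
58 GB → disk 8 (remaining 6 GB)
30 GB → disk 7 (remaining 8 GB)
42 GB → disk 9 (remaining 22 GB)
55 GB → disk 10 (remaining 9 GB)
61 GB → disk 11 (remaining 3 GB)
32 GB → disk 12 (remaining 32 GB)
38 GB → disk 13 (remaining 26 GB)
61 GB → disk 14 (remaining 3 GB)
14 disks × 64 GB = 896 GB; used 688 GB; unused 208 GB.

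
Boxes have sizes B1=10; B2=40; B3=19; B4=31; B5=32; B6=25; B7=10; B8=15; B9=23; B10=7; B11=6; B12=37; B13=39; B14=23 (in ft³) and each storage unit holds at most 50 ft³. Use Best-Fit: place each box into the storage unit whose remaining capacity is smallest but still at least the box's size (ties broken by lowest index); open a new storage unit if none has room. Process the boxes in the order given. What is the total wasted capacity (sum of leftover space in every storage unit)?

B1 (10 ft³) → storage unit 1 (remaining 40 ft³)
B2 (40 ft³) → storage unit 1 (remaining 0 ft³)
B3 (19 ft³) → storage unit 2 (remaining 31 ft³)
B4 (31 ft³) → storage unit 2 (remaining 0 ft³)
B5 (32 ft³) → storage unit 3 (remaining 18 ft³)
B6 (25 ft³) → storage unit 4 (remaining 25 ft³)
B7 (10 ft³) → storage unit 3 (remaining 8 ft³)
B8 (15 ft³) → storage unit 4 (remaining 10 ft³)
B9 (23 ft³) → storage unit 5 (remaining 27 ft³)
B10 (7 ft³) → storage unit 3 (remaining 1 ft³)
B11 (6 ft³) → storage unit 4 (remaining 4 ft³)
B12 (37 ft³) → storage unit 6 (remaining 13 ft³)
B13 (39 ft³) → storage unit 7 (remaining 11 ft³)
B14 (23 ft³) → storage unit 5 (remaining 4 ft³)
7 storage units × 50 ft³ = 350 ft³; used 317 ft³; unused 33 ft³.

33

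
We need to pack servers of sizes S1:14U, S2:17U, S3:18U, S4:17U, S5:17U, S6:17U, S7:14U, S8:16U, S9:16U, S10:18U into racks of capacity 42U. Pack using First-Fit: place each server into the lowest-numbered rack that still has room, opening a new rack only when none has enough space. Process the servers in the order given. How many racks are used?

S1 (14U) → rack 1 (remaining 28U)
S2 (17U) → rack 1 (remaining 11U)
S3 (18U) → rack 2 (remaining 24U)
S4 (17U) → rack 2 (remaining 7U)
S5 (17U) → rack 3 (remaining 25U)
S6 (17U) → rack 3 (remaining 8U)
S7 (14U) → rack 4 (remaining 28U)
S8 (16U) → rack 4 (remaining 12U)
S9 (16U) → rack 5 (remaining 26U)
S10 (18U) → rack 5 (remaining 8U)

5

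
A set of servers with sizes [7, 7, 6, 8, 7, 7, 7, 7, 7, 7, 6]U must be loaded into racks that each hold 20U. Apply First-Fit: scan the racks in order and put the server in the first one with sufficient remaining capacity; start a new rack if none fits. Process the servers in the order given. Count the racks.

5 racks

7U → rack 1 (remaining 13U)
7U → rack 1 (remaining 6U)
6U → rack 1 (remaining 0U)
8U → rack 2 (remaining 12U)
7U → rack 2 (remaining 5U)
7U → rack 3 (remaining 13U)
7U → rack 3 (remaining 6U)
7U → rack 4 (remaining 13U)
7U → rack 4 (remaining 6U)
7U → rack 5 (remaining 13U)
6U → rack 3 (remaining 0U)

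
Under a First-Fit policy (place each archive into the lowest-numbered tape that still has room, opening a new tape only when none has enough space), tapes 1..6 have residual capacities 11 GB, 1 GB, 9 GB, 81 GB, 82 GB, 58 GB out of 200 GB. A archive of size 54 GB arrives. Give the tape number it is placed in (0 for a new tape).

Tapes with room: tape 4 (81 GB), tape 5 (82 GB), tape 6 (58 GB).
The first with room is tape 4.

4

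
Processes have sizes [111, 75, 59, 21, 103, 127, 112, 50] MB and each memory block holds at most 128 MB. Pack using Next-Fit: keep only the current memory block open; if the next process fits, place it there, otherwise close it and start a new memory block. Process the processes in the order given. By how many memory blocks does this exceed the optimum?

Next-Fit: [111] [75] [59,21] [103] [127] [112] [50] → 7 memory blocks.
Total size 658 MB; any packing needs at least ⌈658/128⌉ = 6 memory blocks.
An optimal packing achieves that bound: [127] [112] [111] [103,21] [75,50] [59] → 6 memory blocks.
Excess: 7 − 6 = 1.

1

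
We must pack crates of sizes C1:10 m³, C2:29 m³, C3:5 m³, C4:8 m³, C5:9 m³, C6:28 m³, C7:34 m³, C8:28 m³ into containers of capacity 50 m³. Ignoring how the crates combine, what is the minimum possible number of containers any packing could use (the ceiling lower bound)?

4

Total size = 10 + 29 + 5 + 8 + 9 + 28 + 34 + 28 = 151 m³.
⌈151 / 50⌉ = 4.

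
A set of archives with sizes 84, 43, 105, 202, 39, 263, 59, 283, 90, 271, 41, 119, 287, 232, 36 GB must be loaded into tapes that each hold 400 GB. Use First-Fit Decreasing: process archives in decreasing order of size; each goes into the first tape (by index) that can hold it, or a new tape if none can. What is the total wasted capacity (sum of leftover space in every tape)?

246

Sorted descending: 287, 283, 271, 263, 232, 202, 119, 105, 90, 84, 59, 43, 41, 39, 36.
287 GB → tape 1 (remaining 113 GB)
283 GB → tape 2 (remaining 117 GB)
271 GB → tape 3 (remaining 129 GB)
263 GB → tape 4 (remaining 137 GB)
232 GB → tape 5 (remaining 168 GB)
202 GB → tape 6 (remaining 198 GB)
119 GB → tape 3 (remaining 10 GB)
105 GB → tape 1 (remaining 8 GB)
90 GB → tape 2 (remaining 27 GB)
84 GB → tape 4 (remaining 53 GB)
59 GB → tape 5 (remaining 109 GB)
43 GB → tape 4 (remaining 10 GB)
41 GB → tape 5 (remaining 68 GB)
39 GB → tape 5 (remaining 29 GB)
36 GB → tape 6 (remaining 162 GB)
6 tapes × 400 GB = 2400 GB; used 2154 GB; unused 246 GB.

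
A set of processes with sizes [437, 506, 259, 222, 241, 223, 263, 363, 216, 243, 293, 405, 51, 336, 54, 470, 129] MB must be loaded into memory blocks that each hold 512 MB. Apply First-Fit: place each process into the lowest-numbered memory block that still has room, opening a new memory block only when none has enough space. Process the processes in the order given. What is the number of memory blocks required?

Put 437 MB in memory block 1; 75 MB remain.
Put 506 MB in memory block 2; 6 MB remain.
Put 259 MB in memory block 3; 253 MB remain.
Put 222 MB in memory block 3; 31 MB remain.
Put 241 MB in memory block 4; 271 MB remain.
Put 223 MB in memory block 4; 48 MB remain.
Put 263 MB in memory block 5; 249 MB remain.
Put 363 MB in memory block 6; 149 MB remain.
Put 216 MB in memory block 5; 33 MB remain.
Put 243 MB in memory block 7; 269 MB remain.
Put 293 MB in memory block 8; 219 MB remain.
Put 405 MB in memory block 9; 107 MB remain.
Put 51 MB in memory block 1; 24 MB remain.
Put 336 MB in memory block 10; 176 MB remain.
Put 54 MB in memory block 6; 95 MB remain.
Put 470 MB in memory block 11; 42 MB remain.
Put 129 MB in memory block 7; 140 MB remain.

11 memory blocks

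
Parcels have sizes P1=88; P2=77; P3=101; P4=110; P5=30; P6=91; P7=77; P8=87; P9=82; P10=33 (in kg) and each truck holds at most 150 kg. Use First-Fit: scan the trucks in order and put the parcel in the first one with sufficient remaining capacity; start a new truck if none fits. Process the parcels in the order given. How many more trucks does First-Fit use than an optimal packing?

0

First-Fit: [88,30] [77,33] [101] [110] [91] [77] [87] [82] → 8 trucks.
8 parcels exceed 75 kg (half the capacity), and no two of those can share a truck, so at least 8 trucks are needed.
So 8 is already optimal.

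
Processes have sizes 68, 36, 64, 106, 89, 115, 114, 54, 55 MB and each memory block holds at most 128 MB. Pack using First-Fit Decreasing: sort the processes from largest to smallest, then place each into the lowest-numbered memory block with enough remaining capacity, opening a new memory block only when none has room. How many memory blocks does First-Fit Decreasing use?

Sorted descending: 115, 114, 106, 89, 68, 64, 55, 54, 36.
Put 115 MB in memory block 1; 13 MB remain.
Put 114 MB in memory block 2; 14 MB remain.
Put 106 MB in memory block 3; 22 MB remain.
Put 89 MB in memory block 4; 39 MB remain.
Put 68 MB in memory block 5; 60 MB remain.
Put 64 MB in memory block 6; 64 MB remain.
Put 55 MB in memory block 5; 5 MB remain.
Put 54 MB in memory block 6; 10 MB remain.
Put 36 MB in memory block 4; 3 MB remain.

6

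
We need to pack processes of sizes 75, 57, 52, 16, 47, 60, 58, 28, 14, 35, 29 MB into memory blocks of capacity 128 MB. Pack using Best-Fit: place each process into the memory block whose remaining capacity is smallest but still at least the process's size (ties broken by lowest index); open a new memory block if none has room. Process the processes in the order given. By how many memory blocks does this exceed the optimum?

0

Best-Fit: [75,52] [57,16,47] [60,58] [28,14,35,29] → 4 memory blocks.
Total size 471 MB; any packing needs at least ⌈471/128⌉ = 4 memory blocks.
So 4 is already optimal.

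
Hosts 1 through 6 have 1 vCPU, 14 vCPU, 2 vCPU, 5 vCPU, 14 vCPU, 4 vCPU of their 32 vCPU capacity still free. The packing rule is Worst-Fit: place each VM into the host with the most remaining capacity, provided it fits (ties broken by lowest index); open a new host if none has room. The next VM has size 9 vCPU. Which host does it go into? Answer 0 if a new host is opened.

Hosts with room: host 2 (14 vCPU), host 5 (14 vCPU).
Most room is host 2 with 14 vCPU free.

2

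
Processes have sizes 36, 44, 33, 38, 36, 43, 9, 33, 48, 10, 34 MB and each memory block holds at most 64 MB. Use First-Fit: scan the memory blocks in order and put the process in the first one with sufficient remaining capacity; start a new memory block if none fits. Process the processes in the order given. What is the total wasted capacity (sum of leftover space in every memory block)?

212

36 MB → memory block 1 (remaining 28 MB)
44 MB → memory block 2 (remaining 20 MB)
33 MB → memory block 3 (remaining 31 MB)
38 MB → memory block 4 (remaining 26 MB)
36 MB → memory block 5 (remaining 28 MB)
43 MB → memory block 6 (remaining 21 MB)
9 MB → memory block 1 (remaining 19 MB)
33 MB → memory block 7 (remaining 31 MB)
48 MB → memory block 8 (remaining 16 MB)
10 MB → memory block 1 (remaining 9 MB)
34 MB → memory block 9 (remaining 30 MB)
9 memory blocks × 64 MB = 576 MB; used 364 MB; unused 212 MB.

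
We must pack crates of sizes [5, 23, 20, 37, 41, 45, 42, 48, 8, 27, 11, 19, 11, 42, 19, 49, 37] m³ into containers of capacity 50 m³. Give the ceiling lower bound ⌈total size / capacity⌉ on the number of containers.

Total size = 5 + 23 + 20 + 37 + 41 + 45 + 42 + 48 + 8 + 27 + 11 + 19 + 11 + 42 + 19 + 49 + 37 = 484 m³.
⌈484 / 50⌉ = 10.

10 containers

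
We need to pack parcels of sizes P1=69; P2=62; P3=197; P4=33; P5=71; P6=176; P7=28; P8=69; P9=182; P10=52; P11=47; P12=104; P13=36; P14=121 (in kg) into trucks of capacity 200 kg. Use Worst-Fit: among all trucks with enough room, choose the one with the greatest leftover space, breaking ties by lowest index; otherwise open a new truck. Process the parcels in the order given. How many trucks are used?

truck 1: place P1 (69 kg), 131 kg left
truck 1: place P2 (62 kg), 69 kg left
truck 2: place P3 (197 kg), 3 kg left
truck 1: place P4 (33 kg), 36 kg left
truck 3: place P5 (71 kg), 129 kg left
truck 4: place P6 (176 kg), 24 kg left
truck 3: place P7 (28 kg), 101 kg left
truck 3: place P8 (69 kg), 32 kg left
truck 5: place P9 (182 kg), 18 kg left
truck 6: place P10 (52 kg), 148 kg left
truck 6: place P11 (47 kg), 101 kg left
truck 7: place P12 (104 kg), 96 kg left
truck 6: place P13 (36 kg), 65 kg left
truck 8: place P14 (121 kg), 79 kg left

8 trucks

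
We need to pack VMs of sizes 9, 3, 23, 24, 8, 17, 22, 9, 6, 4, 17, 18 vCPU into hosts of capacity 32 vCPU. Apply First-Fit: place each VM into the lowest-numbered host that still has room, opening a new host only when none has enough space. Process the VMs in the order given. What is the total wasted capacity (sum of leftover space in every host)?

64

9 vCPU → host 1 (remaining 23 vCPU)
3 vCPU → host 1 (remaining 20 vCPU)
23 vCPU → host 2 (remaining 9 vCPU)
24 vCPU → host 3 (remaining 8 vCPU)
8 vCPU → host 1 (remaining 12 vCPU)
17 vCPU → host 4 (remaining 15 vCPU)
22 vCPU → host 5 (remaining 10 vCPU)
9 vCPU → host 1 (remaining 3 vCPU)
6 vCPU → host 2 (remaining 3 vCPU)
4 vCPU → host 3 (remaining 4 vCPU)
17 vCPU → host 6 (remaining 15 vCPU)
18 vCPU → host 7 (remaining 14 vCPU)
7 hosts × 32 vCPU = 224 vCPU; used 160 vCPU; unused 64 vCPU.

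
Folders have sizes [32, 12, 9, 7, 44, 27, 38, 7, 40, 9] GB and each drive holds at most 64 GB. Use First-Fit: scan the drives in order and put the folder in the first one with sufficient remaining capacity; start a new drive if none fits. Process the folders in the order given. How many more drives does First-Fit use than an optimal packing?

1

First-Fit: [32,12,9,7] [44,7,9] [27] [38] [40] → 5 drives.
Total size 225 GB; any packing needs at least ⌈225/64⌉ = 4 drives.
An optimal packing achieves that bound: [44,12,7] [40,9,9] [38,7] [32,27] → 4 drives.
Excess: 5 − 4 = 1.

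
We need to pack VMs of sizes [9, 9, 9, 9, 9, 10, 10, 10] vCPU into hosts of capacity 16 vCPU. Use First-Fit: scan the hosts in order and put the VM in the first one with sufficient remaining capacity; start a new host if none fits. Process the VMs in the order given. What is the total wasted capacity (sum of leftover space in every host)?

Put 9 vCPU in host 1; 7 vCPU remain.
Put 9 vCPU in host 2; 7 vCPU remain.
Put 9 vCPU in host 3; 7 vCPU remain.
Put 9 vCPU in host 4; 7 vCPU remain.
Put 9 vCPU in host 5; 7 vCPU remain.
Put 10 vCPU in host 6; 6 vCPU remain.
Put 10 vCPU in host 7; 6 vCPU remain.
Put 10 vCPU in host 8; 6 vCPU remain.
8 hosts × 16 vCPU = 128 vCPU; used 75 vCPU; unused 53 vCPU.

53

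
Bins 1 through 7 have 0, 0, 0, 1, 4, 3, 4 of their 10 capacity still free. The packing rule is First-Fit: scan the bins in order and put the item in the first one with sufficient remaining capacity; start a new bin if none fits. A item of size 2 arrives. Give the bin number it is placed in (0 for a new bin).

5

Bins with room: bin 5 (4), bin 6 (3), bin 7 (4).
The first with room is bin 5.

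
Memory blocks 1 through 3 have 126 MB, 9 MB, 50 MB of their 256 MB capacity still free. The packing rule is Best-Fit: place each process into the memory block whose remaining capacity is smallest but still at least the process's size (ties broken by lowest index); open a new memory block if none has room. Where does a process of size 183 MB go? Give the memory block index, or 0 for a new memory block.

0

No memory block has ≥ 183 MB free, so a new memory block is opened.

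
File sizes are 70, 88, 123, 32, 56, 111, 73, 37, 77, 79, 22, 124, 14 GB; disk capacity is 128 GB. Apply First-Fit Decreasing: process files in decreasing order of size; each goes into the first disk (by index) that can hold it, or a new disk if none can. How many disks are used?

Sorted descending: 124, 123, 111, 88, 79, 77, 73, 70, 56, 37, 32, 22, 14.
Put 124 GB in disk 1; 4 GB remain.
Put 123 GB in disk 2; 5 GB remain.
Put 111 GB in disk 3; 17 GB remain.
Put 88 GB in disk 4; 40 GB remain.
Put 79 GB in disk 5; 49 GB remain.
Put 77 GB in disk 6; 51 GB remain.
Put 73 GB in disk 7; 55 GB remain.
Put 70 GB in disk 8; 58 GB remain.
Put 56 GB in disk 8; 2 GB remain.
Put 37 GB in disk 4; 3 GB remain.
Put 32 GB in disk 5; 17 GB remain.
Put 22 GB in disk 6; 29 GB remain.
Put 14 GB in disk 3; 3 GB remain.

8 disks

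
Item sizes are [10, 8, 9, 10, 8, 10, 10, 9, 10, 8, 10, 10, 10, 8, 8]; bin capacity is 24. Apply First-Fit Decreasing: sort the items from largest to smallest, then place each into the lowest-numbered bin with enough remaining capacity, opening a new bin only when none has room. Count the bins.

7 bins

Sorted descending: 10, 10, 10, 10, 10, 10, 10, 10, 9, 9, 8, 8, 8, 8, 8.
10 → bin 1 (remaining 14)
10 → bin 1 (remaining 4)
10 → bin 2 (remaining 14)
10 → bin 2 (remaining 4)
10 → bin 3 (remaining 14)
10 → bin 3 (remaining 4)
10 → bin 4 (remaining 14)
10 → bin 4 (remaining 4)
9 → bin 5 (remaining 15)
9 → bin 5 (remaining 6)
8 → bin 6 (remaining 16)
8 → bin 6 (remaining 8)
8 → bin 6 (remaining 0)
8 → bin 7 (remaining 16)
8 → bin 7 (remaining 8)
Final bins: [10,10] [10,10] [10,10] [10,10] [9,9] [8,8,8] [8,8].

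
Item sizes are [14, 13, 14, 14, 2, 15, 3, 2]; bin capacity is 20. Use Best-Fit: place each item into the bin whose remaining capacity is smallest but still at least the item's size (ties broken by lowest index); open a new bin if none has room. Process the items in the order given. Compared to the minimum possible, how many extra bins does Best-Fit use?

Best-Fit: [14,2,3] [13] [14] [14] [15,2] → 5 bins.
5 items exceed 10 (half the capacity), and no two of those can share a bin, so at least 5 bins are needed.
So 5 is already optimal.

0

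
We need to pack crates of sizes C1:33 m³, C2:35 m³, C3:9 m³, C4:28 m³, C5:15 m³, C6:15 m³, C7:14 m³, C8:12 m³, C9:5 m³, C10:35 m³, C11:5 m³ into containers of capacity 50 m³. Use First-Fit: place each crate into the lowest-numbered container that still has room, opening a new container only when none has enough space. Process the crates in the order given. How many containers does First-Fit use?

5

container 1: place C1 (33 m³), 17 m³ left
container 2: place C2 (35 m³), 15 m³ left
container 1: place C3 (9 m³), 8 m³ left
container 3: place C4 (28 m³), 22 m³ left
container 2: place C5 (15 m³), 0 m³ left
container 3: place C6 (15 m³), 7 m³ left
container 4: place C7 (14 m³), 36 m³ left
container 4: place C8 (12 m³), 24 m³ left
container 1: place C9 (5 m³), 3 m³ left
container 5: place C10 (35 m³), 15 m³ left
container 3: place C11 (5 m³), 2 m³ left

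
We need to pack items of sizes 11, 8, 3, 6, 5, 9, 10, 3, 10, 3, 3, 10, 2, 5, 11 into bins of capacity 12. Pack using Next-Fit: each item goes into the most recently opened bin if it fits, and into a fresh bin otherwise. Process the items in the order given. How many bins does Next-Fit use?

11 → bin 1 (remaining 1)
8 → bin 2 (remaining 4)
3 → bin 2 (remaining 1)
6 → bin 3 (remaining 6)
5 → bin 3 (remaining 1)
9 → bin 4 (remaining 3)
10 → bin 5 (remaining 2)
3 → bin 6 (remaining 9)
10 → bin 7 (remaining 2)
3 → bin 8 (remaining 9)
3 → bin 8 (remaining 6)
10 → bin 9 (remaining 2)
2 → bin 9 (remaining 0)
5 → bin 10 (remaining 7)
11 → bin 11 (remaining 1)

11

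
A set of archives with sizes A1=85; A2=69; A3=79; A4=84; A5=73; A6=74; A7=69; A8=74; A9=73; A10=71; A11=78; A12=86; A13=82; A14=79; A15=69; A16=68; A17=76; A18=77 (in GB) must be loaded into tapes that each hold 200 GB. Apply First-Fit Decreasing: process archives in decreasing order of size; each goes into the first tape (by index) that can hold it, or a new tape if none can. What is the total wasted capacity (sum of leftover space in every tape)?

434

Sorted descending: 86, 85, 84, 82, 79, 79, 78, 77, 76, 74, 74, 73, 73, 71, 69, 69, 69, 68.
Put 86 GB in tape 1; 114 GB remain.
Put 85 GB in tape 1; 29 GB remain.
Put 84 GB in tape 2; 116 GB remain.
Put 82 GB in tape 2; 34 GB remain.
Put 79 GB in tape 3; 121 GB remain.
Put 79 GB in tape 3; 42 GB remain.
Put 78 GB in tape 4; 122 GB remain.
Put 77 GB in tape 4; 45 GB remain.
Put 76 GB in tape 5; 124 GB remain.
Put 74 GB in tape 5; 50 GB remain.
Put 74 GB in tape 6; 126 GB remain.
Put 73 GB in tape 6; 53 GB remain.
Put 73 GB in tape 7; 127 GB remain.
Put 71 GB in tape 7; 56 GB remain.
Put 69 GB in tape 8; 131 GB remain.
Put 69 GB in tape 8; 62 GB remain.
Put 69 GB in tape 9; 131 GB remain.
Put 68 GB in tape 9; 63 GB remain.
9 tapes × 200 GB = 1800 GB; used 1366 GB; unused 434 GB.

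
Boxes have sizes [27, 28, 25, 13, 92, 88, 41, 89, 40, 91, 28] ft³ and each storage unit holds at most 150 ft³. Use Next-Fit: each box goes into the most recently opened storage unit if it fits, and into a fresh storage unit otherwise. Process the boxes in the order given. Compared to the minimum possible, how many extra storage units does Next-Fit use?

1

Next-Fit: [27,28,25,13] [92] [88,41] [89,40] [91,28] → 5 storage units.
Total size 562 ft³; any packing needs at least ⌈562/150⌉ = 4 storage units.
An optimal packing achieves that bound: [92,41,13] [91,40] [89,28,28] [88,27,25] → 4 storage units.
Excess: 5 − 4 = 1.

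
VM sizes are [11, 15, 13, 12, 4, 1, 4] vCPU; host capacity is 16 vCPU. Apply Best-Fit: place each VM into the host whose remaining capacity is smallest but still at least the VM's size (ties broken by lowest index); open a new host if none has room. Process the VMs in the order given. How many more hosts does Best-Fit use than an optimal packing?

Best-Fit: [11,4] [15,1] [13] [12,4] → 4 hosts.
Total size 60 vCPU; any packing needs at least ⌈60/16⌉ = 4 hosts.
So 4 is already optimal.

0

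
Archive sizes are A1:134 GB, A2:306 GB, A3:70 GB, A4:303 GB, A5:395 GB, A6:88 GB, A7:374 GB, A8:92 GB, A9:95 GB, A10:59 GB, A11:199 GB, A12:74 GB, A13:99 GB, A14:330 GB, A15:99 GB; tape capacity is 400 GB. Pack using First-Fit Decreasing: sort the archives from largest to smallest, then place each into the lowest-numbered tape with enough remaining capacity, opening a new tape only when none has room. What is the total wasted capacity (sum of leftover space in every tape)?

Sorted descending: 395, 374, 330, 306, 303, 199, 134, 99, 99, 95, 92, 88, 74, 70, 59.
Put 395 GB in tape 1; 5 GB remain.
Put 374 GB in tape 2; 26 GB remain.
Put 330 GB in tape 3; 70 GB remain.
Put 306 GB in tape 4; 94 GB remain.
Put 303 GB in tape 5; 97 GB remain.
Put 199 GB in tape 6; 201 GB remain.
Put 134 GB in tape 6; 67 GB remain.
Put 99 GB in tape 7; 301 GB remain.
Put 99 GB in tape 7; 202 GB remain.
Put 95 GB in tape 5; 2 GB remain.
Put 92 GB in tape 4; 2 GB remain.
Put 88 GB in tape 7; 114 GB remain.
Put 74 GB in tape 7; 40 GB remain.
Put 70 GB in tape 3; 0 GB remain.
Put 59 GB in tape 6; 8 GB remain.
7 tapes × 400 GB = 2800 GB; used 2717 GB; unused 83 GB.

83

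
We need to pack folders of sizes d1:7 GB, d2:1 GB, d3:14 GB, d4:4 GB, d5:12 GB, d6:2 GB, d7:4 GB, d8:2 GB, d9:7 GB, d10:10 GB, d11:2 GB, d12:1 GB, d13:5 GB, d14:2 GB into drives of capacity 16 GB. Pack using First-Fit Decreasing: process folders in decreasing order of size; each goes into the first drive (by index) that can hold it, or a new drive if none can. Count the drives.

5 drives

Sorted descending: 14, 12, 10, 7, 7, 5, 4, 4, 2, 2, 2, 2, 1, 1.
14 GB → drive 1 (remaining 2 GB)
12 GB → drive 2 (remaining 4 GB)
10 GB → drive 3 (remaining 6 GB)
7 GB → drive 4 (remaining 9 GB)
7 GB → drive 4 (remaining 2 GB)
5 GB → drive 3 (remaining 1 GB)
4 GB → drive 2 (remaining 0 GB)
4 GB → drive 5 (remaining 12 GB)
2 GB → drive 1 (remaining 0 GB)
2 GB → drive 4 (remaining 0 GB)
2 GB → drive 5 (remaining 10 GB)
2 GB → drive 5 (remaining 8 GB)
1 GB → drive 3 (remaining 0 GB)
1 GB → drive 5 (remaining 7 GB)
Final drives: [14,2] [12,4] [10,5,1] [7,7,2] [4,2,2,1].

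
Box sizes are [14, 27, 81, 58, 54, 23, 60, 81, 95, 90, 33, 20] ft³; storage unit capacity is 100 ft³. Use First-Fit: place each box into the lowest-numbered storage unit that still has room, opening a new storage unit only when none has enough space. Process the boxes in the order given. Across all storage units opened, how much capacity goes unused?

64

storage unit 1: place 14 ft³, 86 ft³ left
storage unit 1: place 27 ft³, 59 ft³ left
storage unit 2: place 81 ft³, 19 ft³ left
storage unit 1: place 58 ft³, 1 ft³ left
storage unit 3: place 54 ft³, 46 ft³ left
storage unit 3: place 23 ft³, 23 ft³ left
storage unit 4: place 60 ft³, 40 ft³ left
storage unit 5: place 81 ft³, 19 ft³ left
storage unit 6: place 95 ft³, 5 ft³ left
storage unit 7: place 90 ft³, 10 ft³ left
storage unit 4: place 33 ft³, 7 ft³ left
storage unit 3: place 20 ft³, 3 ft³ left
7 storage units × 100 ft³ = 700 ft³; used 636 ft³; unused 64 ft³.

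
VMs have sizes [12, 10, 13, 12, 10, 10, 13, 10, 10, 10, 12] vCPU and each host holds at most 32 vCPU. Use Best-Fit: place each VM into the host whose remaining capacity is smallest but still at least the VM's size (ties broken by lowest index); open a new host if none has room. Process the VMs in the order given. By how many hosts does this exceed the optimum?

1

Best-Fit: [12,10,10] [13,12] [10,13] [10,10,10] [12] → 5 hosts.
Total size 122 vCPU; any packing needs at least ⌈122/32⌉ = 4 hosts.
An optimal packing achieves that bound: [13,13] [12,10,10] [12,10,10] [12,10,10] → 4 hosts.
Excess: 5 − 4 = 1.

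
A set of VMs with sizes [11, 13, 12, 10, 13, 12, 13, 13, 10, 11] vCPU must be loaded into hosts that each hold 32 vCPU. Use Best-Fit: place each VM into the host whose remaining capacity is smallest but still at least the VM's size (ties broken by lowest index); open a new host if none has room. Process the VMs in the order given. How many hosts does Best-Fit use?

5 hosts

Put 11 vCPU in host 1; 21 vCPU remain.
Put 13 vCPU in host 1; 8 vCPU remain.
Put 12 vCPU in host 2; 20 vCPU remain.
Put 10 vCPU in host 2; 10 vCPU remain.
Put 13 vCPU in host 3; 19 vCPU remain.
Put 12 vCPU in host 3; 7 vCPU remain.
Put 13 vCPU in host 4; 19 vCPU remain.
Put 13 vCPU in host 4; 6 vCPU remain.
Put 10 vCPU in host 2; 0 vCPU remain.
Put 11 vCPU in host 5; 21 vCPU remain.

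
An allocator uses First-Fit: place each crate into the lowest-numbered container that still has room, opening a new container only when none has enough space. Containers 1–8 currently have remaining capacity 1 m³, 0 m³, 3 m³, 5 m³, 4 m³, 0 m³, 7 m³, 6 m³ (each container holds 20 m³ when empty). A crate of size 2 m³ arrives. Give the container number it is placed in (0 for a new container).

3

Containers with room: container 3 (3 m³), container 4 (5 m³), container 5 (4 m³), container 7 (7 m³), container 8 (6 m³).
The first with room is container 3.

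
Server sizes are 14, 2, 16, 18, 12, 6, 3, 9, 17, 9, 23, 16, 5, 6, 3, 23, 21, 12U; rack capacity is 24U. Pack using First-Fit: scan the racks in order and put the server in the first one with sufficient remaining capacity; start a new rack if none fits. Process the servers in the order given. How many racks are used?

Put 14U in rack 1; 10U remain.
Put 2U in rack 1; 8U remain.
Put 16U in rack 2; 8U remain.
Put 18U in rack 3; 6U remain.
Put 12U in rack 4; 12U remain.
Put 6U in rack 1; 2U remain.
Put 3U in rack 2; 5U remain.
Put 9U in rack 4; 3U remain.
Put 17U in rack 5; 7U remain.
Put 9U in rack 6; 15U remain.
Put 23U in rack 7; 1U remain.
Put 16U in rack 8; 8U remain.
Put 5U in rack 2; 0U remain.
Put 6U in rack 3; 0U remain.
Put 3U in rack 4; 0U remain.
Put 23U in rack 9; 1U remain.
Put 21U in rack 10; 3U remain.
Put 12U in rack 6; 3U remain.
Final racks: [14,2,6] [16,3,5] [18,6] [12,9,3] [17] [9,12] [23] [16] [23] [21].

10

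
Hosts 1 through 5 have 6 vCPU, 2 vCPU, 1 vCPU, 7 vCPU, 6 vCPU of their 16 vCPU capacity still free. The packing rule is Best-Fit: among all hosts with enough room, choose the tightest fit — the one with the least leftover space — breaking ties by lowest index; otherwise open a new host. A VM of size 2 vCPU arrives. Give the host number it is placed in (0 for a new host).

Hosts with room: host 1 (6 vCPU), host 2 (2 vCPU), host 4 (7 vCPU), host 5 (6 vCPU).
Tightest fit is host 2 with 2 vCPU free.

2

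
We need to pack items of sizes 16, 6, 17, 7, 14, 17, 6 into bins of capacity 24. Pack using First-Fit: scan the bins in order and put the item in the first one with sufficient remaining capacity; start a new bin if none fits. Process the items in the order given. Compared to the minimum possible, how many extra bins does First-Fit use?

0

First-Fit: [16,6] [17,7] [14,6] [17] → 4 bins.
Total size 83; any packing needs at least ⌈83/24⌉ = 4 bins.
So 4 is already optimal.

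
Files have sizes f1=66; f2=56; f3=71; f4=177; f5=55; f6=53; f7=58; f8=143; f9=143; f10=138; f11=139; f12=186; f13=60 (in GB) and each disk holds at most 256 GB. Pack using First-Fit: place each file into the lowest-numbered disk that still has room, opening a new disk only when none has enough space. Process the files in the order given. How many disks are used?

7

Put f1 (66 GB) in disk 1; 190 GB remain.
Put f2 (56 GB) in disk 1; 134 GB remain.
Put f3 (71 GB) in disk 1; 63 GB remain.
Put f4 (177 GB) in disk 2; 79 GB remain.
Put f5 (55 GB) in disk 1; 8 GB remain.
Put f6 (53 GB) in disk 2; 26 GB remain.
Put f7 (58 GB) in disk 3; 198 GB remain.
Put f8 (143 GB) in disk 3; 55 GB remain.
Put f9 (143 GB) in disk 4; 113 GB remain.
Put f10 (138 GB) in disk 5; 118 GB remain.
Put f11 (139 GB) in disk 6; 117 GB remain.
Put f12 (186 GB) in disk 7; 70 GB remain.
Put f13 (60 GB) in disk 4; 53 GB remain.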